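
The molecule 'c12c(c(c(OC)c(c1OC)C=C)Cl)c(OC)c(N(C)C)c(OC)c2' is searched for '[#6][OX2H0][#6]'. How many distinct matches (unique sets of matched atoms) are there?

4

[#6][OX2H0][#6] is the SMARTS for an ether: an aliphatic oxygen bridging two carbons with no H on the oxygen.
The molecule carries 4 separate instances of a methoxy ether (-OCH3) meeting every constraint; each maps to a distinct set of atoms, giving 4 matches.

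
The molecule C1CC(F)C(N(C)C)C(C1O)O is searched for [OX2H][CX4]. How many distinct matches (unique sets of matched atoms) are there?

2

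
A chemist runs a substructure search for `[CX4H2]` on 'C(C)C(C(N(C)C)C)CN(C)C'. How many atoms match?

The query [CX4H2] means: sp3 carbon (X4) with exactly two hydrogens.
Check the 12 heavy atoms by environment: 2× C (H2, X4) → match; 2× C (H1, X4) → no; 6× C (H3, X4) → no; 2× N (H0, X3) → no.
That gives 2 matching atoms.

2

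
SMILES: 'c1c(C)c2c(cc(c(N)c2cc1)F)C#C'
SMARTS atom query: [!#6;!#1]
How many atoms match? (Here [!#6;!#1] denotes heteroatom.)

The query [!#6;!#1] means: not carbon and not hydrogen — any heteroatom.
Check the 15 heavy atoms by environment: 10× c (aromatic) → no; 3× C → no; 1× F → match; 1× N → match.
Summing the matching environments: 1 + 1 = 2 matching atoms.

2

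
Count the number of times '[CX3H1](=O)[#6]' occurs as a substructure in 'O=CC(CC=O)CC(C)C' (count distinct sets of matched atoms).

2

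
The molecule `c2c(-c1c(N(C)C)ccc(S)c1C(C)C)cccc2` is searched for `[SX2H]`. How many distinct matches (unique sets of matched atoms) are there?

1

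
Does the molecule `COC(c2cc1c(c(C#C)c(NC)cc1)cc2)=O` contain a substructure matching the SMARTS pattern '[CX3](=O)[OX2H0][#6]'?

Yes

The pattern [CX3](=O)[OX2H0][#6] describes a carbonyl carbon bonded to an oxygen that is itself bonded to carbon (no H on that O) — an ester.
The molecule carries a methyl-ester group (-C(=O)OCH3), whose atoms satisfy every constraint of the query, so the pattern matches.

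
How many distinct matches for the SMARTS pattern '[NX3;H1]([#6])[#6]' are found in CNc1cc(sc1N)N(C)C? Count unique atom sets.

1

[NX3;H1]([#6])[#6] is the SMARTS for a secondary amine: a trivalent nitrogen with one H, bonded to two carbons.
Exactly one fragment in the molecule meets all constraints, giving 1 match.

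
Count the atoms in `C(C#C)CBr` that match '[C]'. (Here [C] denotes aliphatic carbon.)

4

The query [C] means: uppercase C matches aliphatic (non-aromatic) carbon only.
Check the 5 heavy atoms by environment: 4× C → match; 1× Br → no.
That gives 4 matching atoms.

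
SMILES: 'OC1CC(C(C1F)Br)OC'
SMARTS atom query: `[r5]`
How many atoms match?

5

The query [r5] means: r5 matches atoms in a five-membered ring.
Check the 10 heavy atoms by environment: 5× C (in 5-ring) → match; 2× O (acyclic) → no; 1× C (acyclic) → no; 1× F (acyclic) → no; 1× Br (acyclic) → no.
That gives 5 matching atoms.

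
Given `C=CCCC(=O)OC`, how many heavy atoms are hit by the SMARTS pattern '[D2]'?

4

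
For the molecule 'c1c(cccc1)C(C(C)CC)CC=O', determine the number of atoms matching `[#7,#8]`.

The query [#7,#8] means: nitrogen or oxygen (comma = OR).
Check the 14 heavy atoms by environment: 7× C → no; 1× O → match; 6× c (aromatic) → no.
That gives 1 matching atom.

1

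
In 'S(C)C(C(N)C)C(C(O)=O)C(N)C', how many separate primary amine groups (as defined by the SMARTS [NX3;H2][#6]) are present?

2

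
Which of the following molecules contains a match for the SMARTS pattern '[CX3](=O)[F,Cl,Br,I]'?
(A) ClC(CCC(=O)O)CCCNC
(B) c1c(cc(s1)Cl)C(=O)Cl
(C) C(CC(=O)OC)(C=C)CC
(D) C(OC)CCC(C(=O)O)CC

[CX3](=O)[F,Cl,Br,I] describes a carbonyl carbon bonded to a halogen (an acyl halide).
(A) has a chloro substituent but the Cl is not on a carbonyl carbon.
(B) contains an acyl chloride (-C(=O)Cl), which satisfies every atom and bond constraint.
(C) has a methyl-ester group (-C(=O)OCH3) but the carbonyl is bonded to -O-C, not to a halogen.
(D) has a carboxylic acid group (-C(=O)OH) but the carbonyl is bonded to -OH, not to a halogen.
So the answer is (B).

B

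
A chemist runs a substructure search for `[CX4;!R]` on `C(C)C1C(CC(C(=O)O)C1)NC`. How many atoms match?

3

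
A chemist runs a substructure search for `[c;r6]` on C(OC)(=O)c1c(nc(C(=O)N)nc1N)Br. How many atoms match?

The query [c;r6] means: aromatic carbon that belongs to a six-membered ring.
Check the 15 heavy atoms by environment: 2× n (aromatic, in 6-ring) → no; 4× c (aromatic, in 6-ring) → match; 3× C (acyclic) → no; 3× O (acyclic) → no; 2× N (acyclic) → no; 1× Br (acyclic) → no.
That gives 4 matching atoms.

4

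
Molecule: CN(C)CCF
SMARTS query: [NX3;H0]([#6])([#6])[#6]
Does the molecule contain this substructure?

Yes

The pattern [NX3;H0]([#6])([#6])[#6] describes a trivalent nitrogen with no H, bonded to three carbons — a tertiary amine.
The molecule carries a dimethylamino group (-N(CH3)2), whose atoms satisfy every constraint of the query, so the pattern matches.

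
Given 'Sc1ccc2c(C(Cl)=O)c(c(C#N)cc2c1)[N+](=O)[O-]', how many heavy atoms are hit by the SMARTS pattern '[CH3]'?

0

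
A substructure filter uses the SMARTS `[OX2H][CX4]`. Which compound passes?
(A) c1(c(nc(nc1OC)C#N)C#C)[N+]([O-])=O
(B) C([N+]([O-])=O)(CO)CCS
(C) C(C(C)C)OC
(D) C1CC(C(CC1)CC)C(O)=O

B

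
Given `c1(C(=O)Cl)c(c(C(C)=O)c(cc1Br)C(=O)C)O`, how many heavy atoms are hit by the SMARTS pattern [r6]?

6

The query [r6] means: r6 matches atoms in a six-membered ring.
Check the 17 heavy atoms by environment: 6× c (aromatic, in 6-ring) → match; 4× O (acyclic) → no; 5× C (acyclic) → no; 1× Cl (acyclic) → no; 1× Br (acyclic) → no.
That gives 6 matching atoms.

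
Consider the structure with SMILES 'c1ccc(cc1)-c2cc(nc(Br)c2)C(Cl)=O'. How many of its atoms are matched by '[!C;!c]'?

4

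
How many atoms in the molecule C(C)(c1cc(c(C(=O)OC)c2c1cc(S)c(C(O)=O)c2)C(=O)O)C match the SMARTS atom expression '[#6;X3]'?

13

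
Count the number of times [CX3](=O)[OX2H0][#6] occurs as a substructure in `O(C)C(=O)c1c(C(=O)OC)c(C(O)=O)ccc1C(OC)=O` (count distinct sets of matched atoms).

[CX3](=O)[OX2H0][#6] is the SMARTS for an ester: a carbonyl carbon bonded to an oxygen that is itself bonded to carbon (no H on that O).
The molecule carries 3 separate instances of a methyl-ester group (-C(=O)OCH3) meeting every constraint; each maps to a distinct set of atoms, giving 3 matches.

3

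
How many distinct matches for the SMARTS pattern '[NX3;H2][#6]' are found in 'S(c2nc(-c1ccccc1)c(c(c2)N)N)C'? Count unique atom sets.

[NX3;H2][#6] is the SMARTS for a primary amine: a trivalent nitrogen with two H attached to carbon.
The molecule carries 2 separate instances of a primary amino group (-NH2) meeting every constraint; each maps to a distinct set of atoms, giving 2 matches.

2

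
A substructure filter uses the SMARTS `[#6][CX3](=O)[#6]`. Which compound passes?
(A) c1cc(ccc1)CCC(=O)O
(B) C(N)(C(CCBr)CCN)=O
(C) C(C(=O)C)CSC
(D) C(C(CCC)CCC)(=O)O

C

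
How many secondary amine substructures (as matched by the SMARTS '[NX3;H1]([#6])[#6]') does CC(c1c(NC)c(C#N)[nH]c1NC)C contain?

2

[NX3;H1]([#6])[#6] is the SMARTS for a secondary amine: a trivalent nitrogen with one H, bonded to two carbons.
The molecule carries 2 separate instances of an N-methylamino group (-NHCH3) meeting every constraint; each maps to a distinct set of atoms, giving 2 matches.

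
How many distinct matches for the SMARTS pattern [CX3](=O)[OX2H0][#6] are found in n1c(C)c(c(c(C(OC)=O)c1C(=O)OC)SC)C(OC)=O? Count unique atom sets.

3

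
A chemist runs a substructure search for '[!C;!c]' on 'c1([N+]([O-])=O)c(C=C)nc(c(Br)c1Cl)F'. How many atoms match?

7

The query [!C;!c] means: neither aliphatic nor aromatic carbon — same as [!#6].
Check the 14 heavy atoms by environment: 1× n (aromatic) → match; 5× c (aromatic) → no; 1× Br → match; 1× N (charge +1) → match; 1× O (charge -1) → match; 1× O → match; 1× F → match; 1× Cl → match; 2× C → no.
Summing the matching environments: 1 + 1 + 1 + 1 + 1 + 1 + 1 = 7 matching atoms.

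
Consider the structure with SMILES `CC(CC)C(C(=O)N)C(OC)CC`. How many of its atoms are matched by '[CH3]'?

4

Check the 13 heavy atoms by environment: 4× C (H3) → match; 2× C (H2) → no; 3× C (H1) → no; 2× O (H0) → no; 1× C (H0) → no; 1× N (H2) → no.
That gives 4 matching atoms.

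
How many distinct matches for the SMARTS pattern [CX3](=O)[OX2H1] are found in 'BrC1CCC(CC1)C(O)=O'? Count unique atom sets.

1

[CX3](=O)[OX2H1] is the SMARTS for a carboxylic acid: an sp2 carbon double-bonded to O and single-bonded to an -OH oxygen.
Exactly one fragment in the molecule meets all constraints, giving 1 match.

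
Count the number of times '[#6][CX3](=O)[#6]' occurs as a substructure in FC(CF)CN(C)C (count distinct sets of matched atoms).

0

[#6][CX3](=O)[#6] is the SMARTS for a ketone: a carbonyl carbon (no H) flanked by two carbons.
No fragment in the molecule satisfies every constraint, giving 0 matches.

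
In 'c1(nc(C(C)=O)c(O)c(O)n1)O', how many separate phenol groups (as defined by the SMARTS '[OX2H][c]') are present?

3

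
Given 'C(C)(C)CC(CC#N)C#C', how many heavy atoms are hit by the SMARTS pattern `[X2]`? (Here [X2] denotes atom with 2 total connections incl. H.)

3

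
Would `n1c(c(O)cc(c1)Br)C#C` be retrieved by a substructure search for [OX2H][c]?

The pattern [OX2H][c] describes a hydroxyl oxygen attached to an aromatic carbon — a phenol.
The molecule carries a hydroxyl group (-OH), whose atoms satisfy every constraint of the query, so the pattern matches.

Yes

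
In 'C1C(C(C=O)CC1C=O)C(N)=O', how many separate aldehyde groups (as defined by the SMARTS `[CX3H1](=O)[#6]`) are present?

[CX3H1](=O)[#6] is the SMARTS for an aldehyde: an sp2 carbon with one H, double-bonded to O and single-bonded to carbon.
The molecule carries 2 separate instances of an aldehyde (-CHO) meeting every constraint; each maps to a distinct set of atoms, giving 2 matches.

2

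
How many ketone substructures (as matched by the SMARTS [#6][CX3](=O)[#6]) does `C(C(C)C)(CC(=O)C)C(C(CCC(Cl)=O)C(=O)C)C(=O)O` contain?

[#6][CX3](=O)[#6] is the SMARTS for a ketone: a carbonyl carbon (no H) flanked by two carbons.
The molecule carries 2 separate instances of an acetyl/ketone group (-C(=O)CH3) meeting every constraint; each maps to a distinct set of atoms, giving 2 matches.

2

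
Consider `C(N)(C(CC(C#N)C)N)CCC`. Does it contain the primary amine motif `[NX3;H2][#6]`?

The pattern [NX3;H2][#6] describes a trivalent nitrogen with two H attached to carbon — a primary amine.
The molecule carries a primary amino group (-NH2), whose atoms satisfy every constraint of the query, so the pattern matches.

Yes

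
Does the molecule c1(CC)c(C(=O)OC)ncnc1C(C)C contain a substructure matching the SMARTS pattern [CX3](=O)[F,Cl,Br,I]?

The pattern [CX3](=O)[F,Cl,Br,I] describes a carbonyl carbon bonded to a halogen — an acyl halide.
The closest candidate here is a methyl-ester group (-C(=O)OCH3), but the carbonyl is bonded to -O-C, not to a halogen. No other fragment satisfies the full query, so there is no match.

No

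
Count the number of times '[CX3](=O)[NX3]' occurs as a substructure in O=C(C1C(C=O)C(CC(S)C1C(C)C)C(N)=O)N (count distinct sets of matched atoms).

[CX3](=O)[NX3] is the SMARTS for an amide: a carbonyl carbon bonded to a trivalent nitrogen.
The molecule carries 2 separate instances of a primary amide (-C(=O)NH2) meeting every constraint; each maps to a distinct set of atoms, giving 2 matches.

2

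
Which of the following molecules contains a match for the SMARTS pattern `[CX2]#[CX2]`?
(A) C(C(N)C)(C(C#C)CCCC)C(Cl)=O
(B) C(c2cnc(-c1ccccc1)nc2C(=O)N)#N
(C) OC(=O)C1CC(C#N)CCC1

[CX2]#[CX2] describes a carbon-carbon triple bond (an alkyne).
(A) contains an ethynyl group (-C#CH), which satisfies every atom and bond constraint.
(B) has a nitrile (-C#N) but the triple bond is C#N, not C#C.
(C) has a nitrile (-C#N) but the triple bond is C#N, not C#C.
So the answer is (A).

A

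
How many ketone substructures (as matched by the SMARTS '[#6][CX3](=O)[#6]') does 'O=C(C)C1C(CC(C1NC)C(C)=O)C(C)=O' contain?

3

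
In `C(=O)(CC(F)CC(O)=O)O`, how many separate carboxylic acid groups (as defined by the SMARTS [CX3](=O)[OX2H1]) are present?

2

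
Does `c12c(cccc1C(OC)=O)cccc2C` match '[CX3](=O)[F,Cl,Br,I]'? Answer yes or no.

No

The pattern [CX3](=O)[F,Cl,Br,I] describes a carbonyl carbon bonded to a halogen — an acyl halide.
The closest candidate here is a methyl-ester group (-C(=O)OCH3), but the carbonyl is bonded to -O-C, not to a halogen. No other fragment satisfies the full query, so there is no match.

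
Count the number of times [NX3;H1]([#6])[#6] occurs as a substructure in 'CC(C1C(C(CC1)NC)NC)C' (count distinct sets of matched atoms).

2

[NX3;H1]([#6])[#6] is the SMARTS for a secondary amine: a trivalent nitrogen with one H, bonded to two carbons.
The molecule carries 2 separate instances of an N-methylamino group (-NHCH3) meeting every constraint; each maps to a distinct set of atoms, giving 2 matches.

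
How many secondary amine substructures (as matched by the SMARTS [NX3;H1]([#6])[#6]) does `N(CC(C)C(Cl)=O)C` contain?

1

[NX3;H1]([#6])[#6] is the SMARTS for a secondary amine: a trivalent nitrogen with one H, bonded to two carbons.
Exactly one fragment in the molecule meets all constraints, giving 1 match.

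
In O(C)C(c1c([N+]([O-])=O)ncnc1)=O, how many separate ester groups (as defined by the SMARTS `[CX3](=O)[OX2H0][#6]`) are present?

1

[CX3](=O)[OX2H0][#6] is the SMARTS for an ester: a carbonyl carbon bonded to an oxygen that is itself bonded to carbon (no H on that O).
Exactly one fragment in the molecule meets all constraints, giving 1 match.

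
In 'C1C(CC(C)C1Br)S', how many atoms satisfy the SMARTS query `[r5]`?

The query [r5] means: r5 matches atoms in a five-membered ring.
Check the 8 heavy atoms by environment: 5× C (in 5-ring) → match; 1× S (acyclic) → no; 1× C (acyclic) → no; 1× Br (acyclic) → no.
That gives 5 matching atoms.

5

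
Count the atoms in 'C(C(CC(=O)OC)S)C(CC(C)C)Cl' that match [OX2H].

0

Check the 14 heavy atoms by environment: 3× C (H2, X4) → no; 3× C (H1, X4) → no; 1× S (H1, X2) → no; 3× C (H3, X4) → no; 1× C (H0, X3) → no; 1× O (H0, X1) → no; 1× O (H0, X2) → no; 1× Cl (H0, X1) → no.
No environment satisfies the query, so 0 matching atoms.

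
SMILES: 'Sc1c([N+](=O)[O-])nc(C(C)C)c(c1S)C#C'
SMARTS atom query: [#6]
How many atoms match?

10

The query [#6] means: #6 matches any atom with atomic number 6 (carbon, aromatic or aliphatic).
Check the 16 heavy atoms by environment: 1× n (aromatic) → no; 5× c (aromatic) → match; 2× S → no; 5× C → match; 1× N (charge +1) → no; 1× O (charge -1) → no; 1× O → no.
Summing the matching environments: 5 + 5 = 10 matching atoms.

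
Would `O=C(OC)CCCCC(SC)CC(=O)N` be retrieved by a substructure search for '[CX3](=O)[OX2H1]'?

No

The pattern [CX3](=O)[OX2H1] describes an sp2 carbon double-bonded to O and single-bonded to an -OH oxygen — a carboxylic acid.
The closest candidate here is a primary amide (-C(=O)NH2), but the carbonyl is bonded to N, not to an -OH oxygen. No other fragment satisfies the full query, so there is no match.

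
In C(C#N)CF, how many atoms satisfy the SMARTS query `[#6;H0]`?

1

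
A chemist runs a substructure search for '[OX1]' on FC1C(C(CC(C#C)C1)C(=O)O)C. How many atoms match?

The query [OX1] means: aliphatic oxygen with one total connection — typically a carbonyl =O or an oxide.
Check the 13 heavy atoms by environment: 7× C (X4) → no; 1× F (X1) → no; 2× C (X2) → no; 1× C (X3) → no; 1× O (X1) → match; 1× O (X2) → no.
That gives 1 matching atom.

1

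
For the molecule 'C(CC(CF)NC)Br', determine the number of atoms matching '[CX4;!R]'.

5

Check the 8 heavy atoms by environment: 5× C (X4, acyclic) → match; 1× F (X1, acyclic) → no; 1× Br (X1, acyclic) → no; 1× N (X3, acyclic) → no.
That gives 5 matching atoms.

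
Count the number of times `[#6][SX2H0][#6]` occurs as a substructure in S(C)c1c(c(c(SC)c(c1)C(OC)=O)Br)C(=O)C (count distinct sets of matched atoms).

[#6][SX2H0][#6] is the SMARTS for a thioether: an aliphatic sulfur bridging two carbons with no H on the sulfur.
The molecule carries 2 separate instances of a methylthio ether (-SCH3) meeting every constraint; each maps to a distinct set of atoms, giving 2 matches.

2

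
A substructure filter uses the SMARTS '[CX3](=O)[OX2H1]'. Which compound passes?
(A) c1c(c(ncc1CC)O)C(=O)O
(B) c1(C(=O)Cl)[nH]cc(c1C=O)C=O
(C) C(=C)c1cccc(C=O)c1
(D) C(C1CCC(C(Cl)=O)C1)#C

[CX3](=O)[OX2H1] describes an sp2 carbon double-bonded to O and single-bonded to an -OH oxygen (a carboxylic acid).
(A) contains a carboxylic acid group (-C(=O)OH), which satisfies every atom and bond constraint.
(B) has an aldehyde (-CHO) but there is no singly-bonded oxygen on the carbonyl carbon.
(C) has an aldehyde (-CHO) but there is no singly-bonded oxygen on the carbonyl carbon.
(D) has an acyl chloride (-C(=O)Cl) but the carbonyl is bonded to Cl, not to an -OH oxygen.
So the answer is (A).

A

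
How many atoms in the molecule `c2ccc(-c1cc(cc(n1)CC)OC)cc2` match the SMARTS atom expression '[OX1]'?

0

The query [OX1] means: aliphatic oxygen with one total connection — typically a carbonyl =O or an oxide.
Check the 16 heavy atoms by environment: 1× n (aromatic, X2) → no; 11× c (aromatic, X3) → no; 3× C (X4) → no; 1× O (X2) → no.
No environment satisfies the query, so 0 matching atoms.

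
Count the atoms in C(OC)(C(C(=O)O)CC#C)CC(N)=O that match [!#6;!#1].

Check the 14 heavy atoms by environment: 9× C → no; 4× O → match; 1× N → match.
Summing the matching environments: 4 + 1 = 5 matching atoms.

5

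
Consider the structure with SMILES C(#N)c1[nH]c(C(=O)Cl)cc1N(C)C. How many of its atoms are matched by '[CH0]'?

Check the 13 heavy atoms by environment: 1× n (aromatic, H1) → no; 3× c (aromatic, H0) → no; 1× c (aromatic, H1) → no; 2× C (H0) → match; 1× O (H0) → no; 1× Cl (H0) → no; 2× N (H0) → no; 2× C (H3) → no.
That gives 2 matching atoms.

2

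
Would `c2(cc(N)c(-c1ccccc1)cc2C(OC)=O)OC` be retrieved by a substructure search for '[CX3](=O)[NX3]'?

No

The pattern [CX3](=O)[NX3] describes a carbonyl carbon bonded to a trivalent nitrogen — an amide.
The closest candidate here is a methyl-ester group (-C(=O)OCH3), but the carbonyl is bonded to O, not to an NX3 nitrogen. No other fragment satisfies the full query, so there is no match.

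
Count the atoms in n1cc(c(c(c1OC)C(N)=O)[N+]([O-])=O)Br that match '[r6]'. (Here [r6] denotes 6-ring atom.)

6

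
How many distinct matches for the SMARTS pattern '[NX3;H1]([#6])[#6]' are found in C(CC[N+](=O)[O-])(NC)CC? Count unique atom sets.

1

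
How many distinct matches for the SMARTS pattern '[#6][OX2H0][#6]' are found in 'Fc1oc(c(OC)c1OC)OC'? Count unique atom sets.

3

[#6][OX2H0][#6] is the SMARTS for an ether: an aliphatic oxygen bridging two carbons with no H on the oxygen.
The molecule carries 3 separate instances of a methoxy ether (-OCH3) meeting every constraint; each maps to a distinct set of atoms, giving 3 matches.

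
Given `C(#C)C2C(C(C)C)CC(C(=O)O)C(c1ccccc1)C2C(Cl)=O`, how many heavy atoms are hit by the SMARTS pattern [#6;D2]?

7

The query [#6;D2] means: any carbon bonded to exactly two heavy atoms.
Check the 23 heavy atoms by environment: 8× C (D3) → no; 2× C (D2) → match; 3× C (D1) → no; 1× c (aromatic, D3) → no; 5× c (aromatic, D2) → match; 3× O (D1) → no; 1× Cl (D1) → no.
Summing the matching environments: 2 + 5 = 7 matching atoms.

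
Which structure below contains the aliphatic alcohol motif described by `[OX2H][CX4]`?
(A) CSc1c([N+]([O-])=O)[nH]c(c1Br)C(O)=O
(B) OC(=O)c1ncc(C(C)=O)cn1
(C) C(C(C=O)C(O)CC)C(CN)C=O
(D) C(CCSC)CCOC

C

[OX2H][CX4] describes a hydroxyl oxygen bound to an sp3 (X4) carbon (an aliphatic alcohol).
(A) has a carboxylic acid group (-C(=O)OH) but the -OH is on a CX3 carbonyl carbon, not a CX4 carbon.
(B) has a carboxylic acid group (-C(=O)OH) but the -OH is on a CX3 carbonyl carbon, not a CX4 carbon.
(C) contains a hydroxyl group (-OH), which satisfies every atom and bond constraint.
(D) has a methoxy ether (-OCH3) but the oxygen has H0 (ether), not H1.
So the answer is (C).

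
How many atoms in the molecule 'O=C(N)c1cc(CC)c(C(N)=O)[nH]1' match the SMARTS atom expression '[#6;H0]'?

5

The query [#6;H0] means: any carbon with no attached hydrogen.
Check the 13 heavy atoms by environment: 1× n (aromatic, H1) → no; 3× c (aromatic, H0) → match; 1× c (aromatic, H1) → no; 1× C (H2) → no; 1× C (H3) → no; 2× C (H0) → match; 2× O (H0) → no; 2× N (H2) → no.
Summing the matching environments: 3 + 2 = 5 matching atoms.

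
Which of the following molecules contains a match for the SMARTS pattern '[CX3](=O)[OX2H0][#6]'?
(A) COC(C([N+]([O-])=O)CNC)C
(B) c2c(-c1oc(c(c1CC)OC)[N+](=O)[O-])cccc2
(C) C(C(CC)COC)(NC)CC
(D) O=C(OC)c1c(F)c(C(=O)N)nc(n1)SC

[CX3](=O)[OX2H0][#6] describes a carbonyl carbon bonded to an oxygen that is itself bonded to carbon (no H on that O) (an ester).
(A) has a methoxy ether (-OCH3) but the ether oxygen is not adjacent to a C=O carbon.
(B) has a methoxy ether (-OCH3) but the ether oxygen is not adjacent to a C=O carbon.
(C) has a methoxy ether (-OCH3) but the ether oxygen is not adjacent to a C=O carbon.
(D) contains a methyl-ester group (-C(=O)OCH3), which satisfies every atom and bond constraint.
So the answer is (D).

D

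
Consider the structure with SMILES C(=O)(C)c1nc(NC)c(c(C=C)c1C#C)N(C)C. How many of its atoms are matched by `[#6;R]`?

5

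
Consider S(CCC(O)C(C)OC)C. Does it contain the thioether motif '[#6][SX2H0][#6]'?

Yes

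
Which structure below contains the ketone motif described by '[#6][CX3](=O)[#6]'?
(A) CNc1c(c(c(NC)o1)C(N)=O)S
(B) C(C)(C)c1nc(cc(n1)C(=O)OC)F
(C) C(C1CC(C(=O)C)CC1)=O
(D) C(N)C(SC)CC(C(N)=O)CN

[#6][CX3](=O)[#6] describes a carbonyl carbon (no H) flanked by two carbons (a ketone).
(A) has a primary amide (-C(=O)NH2) but one neighbour of the carbonyl carbon is N, not C.
(B) has a methyl-ester group (-C(=O)OCH3) but one neighbour of the carbonyl carbon is O, not C.
(C) contains an acetyl/ketone group (-C(=O)CH3), which satisfies every atom and bond constraint.
(D) has a primary amide (-C(=O)NH2) but one neighbour of the carbonyl carbon is N, not C.
So the answer is (C).

C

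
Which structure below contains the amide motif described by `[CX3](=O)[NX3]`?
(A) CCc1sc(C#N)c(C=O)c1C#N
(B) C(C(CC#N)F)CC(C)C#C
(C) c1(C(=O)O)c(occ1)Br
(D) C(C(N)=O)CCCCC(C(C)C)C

[CX3](=O)[NX3] describes a carbonyl carbon bonded to a trivalent nitrogen (an amide).
(A) has a nitrile (-C#N) but the nitrile N is NX1 (triple-bonded), not NX3.
(B) has a nitrile (-C#N) but the nitrile N is NX1 (triple-bonded), not NX3.
(C) has a carboxylic acid group (-C(=O)OH) but the carbonyl is bonded to O, not to an NX3 nitrogen.
(D) contains a primary amide (-C(=O)NH2), which satisfies every atom and bond constraint.
So the answer is (D).

D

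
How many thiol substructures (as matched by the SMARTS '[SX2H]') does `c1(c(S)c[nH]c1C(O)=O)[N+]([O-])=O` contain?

1

[SX2H] is the SMARTS for a thiol: an aliphatic sulfur with two connections, one being H.
Exactly one fragment in the molecule meets all constraints, giving 1 match.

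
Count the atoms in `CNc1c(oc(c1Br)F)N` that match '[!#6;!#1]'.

5

Check the 10 heavy atoms by environment: 1× o (aromatic) → match; 4× c (aromatic) → no; 1× F → match; 2× N → match; 1× Br → match; 1× C → no.
Summing the matching environments: 1 + 1 + 2 + 1 = 5 matching atoms.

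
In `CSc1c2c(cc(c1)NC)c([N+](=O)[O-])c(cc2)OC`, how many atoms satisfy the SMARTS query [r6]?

10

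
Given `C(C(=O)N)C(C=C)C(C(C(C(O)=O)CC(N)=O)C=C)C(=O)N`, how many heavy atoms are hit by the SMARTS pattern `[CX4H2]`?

2

The query [CX4H2] means: sp3 carbon (X4) with exactly two hydrogens.
Check the 22 heavy atoms by environment: 2× C (H2, X4) → match; 4× C (H1, X4) → no; 4× C (H0, X3) → no; 4× O (H0, X1) → no; 1× O (H1, X2) → no; 3× N (H2, X3) → no; 2× C (H1, X3) → no; 2× C (H2, X3) → no.
That gives 2 matching atoms.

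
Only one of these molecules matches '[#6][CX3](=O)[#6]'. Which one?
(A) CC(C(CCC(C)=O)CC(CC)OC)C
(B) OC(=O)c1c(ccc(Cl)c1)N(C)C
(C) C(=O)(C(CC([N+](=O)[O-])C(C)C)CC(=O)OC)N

A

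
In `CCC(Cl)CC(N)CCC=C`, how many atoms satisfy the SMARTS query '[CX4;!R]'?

7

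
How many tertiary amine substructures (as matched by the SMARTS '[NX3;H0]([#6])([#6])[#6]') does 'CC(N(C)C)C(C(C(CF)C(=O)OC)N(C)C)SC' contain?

[NX3;H0]([#6])([#6])[#6] is the SMARTS for a tertiary amine: a trivalent nitrogen with no H, bonded to three carbons.
The molecule carries 2 separate instances of a dimethylamino group (-N(CH3)2) meeting every constraint; each maps to a distinct set of atoms, giving 2 matches.

2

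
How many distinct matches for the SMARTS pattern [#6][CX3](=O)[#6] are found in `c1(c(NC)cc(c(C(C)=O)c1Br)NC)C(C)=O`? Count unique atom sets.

2

[#6][CX3](=O)[#6] is the SMARTS for a ketone: a carbonyl carbon (no H) flanked by two carbons.
The molecule carries 2 separate instances of an acetyl/ketone group (-C(=O)CH3) meeting every constraint; each maps to a distinct set of atoms, giving 2 matches.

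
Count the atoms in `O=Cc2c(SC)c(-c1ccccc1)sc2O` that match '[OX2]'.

1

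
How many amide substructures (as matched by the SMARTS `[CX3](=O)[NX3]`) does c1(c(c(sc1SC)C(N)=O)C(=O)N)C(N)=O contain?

[CX3](=O)[NX3] is the SMARTS for an amide: a carbonyl carbon bonded to a trivalent nitrogen.
The molecule carries 3 separate instances of a primary amide (-C(=O)NH2) meeting every constraint; each maps to a distinct set of atoms, giving 3 matches.

3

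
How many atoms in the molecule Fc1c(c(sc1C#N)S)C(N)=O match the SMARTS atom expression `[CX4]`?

The query [CX4] means: C with X4: aliphatic carbon with exactly 4 total connections (bonds + H).
Check the 12 heavy atoms by environment: 1× s (aromatic, X2) → no; 4× c (aromatic, X3) → no; 1× F (X1) → no; 1× C (X3) → no; 1× O (X1) → no; 1× N (X3) → no; 1× C (X2) → no; 1× N (X1) → no; 1× S (X2) → no.
No environment satisfies the query, so 0 matching atoms.

0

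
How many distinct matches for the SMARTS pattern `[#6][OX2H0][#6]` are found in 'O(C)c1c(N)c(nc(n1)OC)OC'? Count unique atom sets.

[#6][OX2H0][#6] is the SMARTS for an ether: an aliphatic oxygen bridging two carbons with no H on the oxygen.
The molecule carries 3 separate instances of a methoxy ether (-OCH3) meeting every constraint; each maps to a distinct set of atoms, giving 3 matches.

3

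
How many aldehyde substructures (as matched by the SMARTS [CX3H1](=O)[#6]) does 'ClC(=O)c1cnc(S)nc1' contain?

0

[CX3H1](=O)[#6] is the SMARTS for an aldehyde: an sp2 carbon with one H, double-bonded to O and single-bonded to carbon.
No fragment in the molecule satisfies every constraint, giving 0 matches.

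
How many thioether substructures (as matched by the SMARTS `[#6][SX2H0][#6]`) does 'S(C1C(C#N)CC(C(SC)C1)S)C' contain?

2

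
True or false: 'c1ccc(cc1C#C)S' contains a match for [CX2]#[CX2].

True

The pattern [CX2]#[CX2] describes a carbon-carbon triple bond — an alkyne.
The molecule carries an ethynyl group (-C#CH), whose atoms satisfy every constraint of the query, so the pattern matches.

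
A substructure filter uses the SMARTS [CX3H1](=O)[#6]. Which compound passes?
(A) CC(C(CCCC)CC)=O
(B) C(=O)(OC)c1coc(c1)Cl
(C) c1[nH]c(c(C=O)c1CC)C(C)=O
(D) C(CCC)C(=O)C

C

[CX3H1](=O)[#6] describes an sp2 carbon with one H, double-bonded to O and single-bonded to carbon (an aldehyde).
(A) has an acetyl/ketone group (-C(=O)CH3) but the carbonyl carbon has H0 (two carbon neighbours), not H1.
(B) has a methyl-ester group (-C(=O)OCH3) but the carbonyl carbon has H0, not H1.
(C) contains an aldehyde (-CHO), which satisfies every atom and bond constraint.
(D) has an acetyl/ketone group (-C(=O)CH3) but the carbonyl carbon has H0 (two carbon neighbours), not H1.
So the answer is (C).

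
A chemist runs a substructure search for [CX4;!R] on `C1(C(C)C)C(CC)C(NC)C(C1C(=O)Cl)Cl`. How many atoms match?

6

The query [CX4;!R] means: aliphatic carbon with four total connections, not in a ring.
Check the 16 heavy atoms by environment: 5× C (X4, in 5-ring) → no; 6× C (X4, acyclic) → match; 2× Cl (X1, acyclic) → no; 1× C (X3, acyclic) → no; 1× O (X1, acyclic) → no; 1× N (X3, acyclic) → no.
That gives 6 matching atoms.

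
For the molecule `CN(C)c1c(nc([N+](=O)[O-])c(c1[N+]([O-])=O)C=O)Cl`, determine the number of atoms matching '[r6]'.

6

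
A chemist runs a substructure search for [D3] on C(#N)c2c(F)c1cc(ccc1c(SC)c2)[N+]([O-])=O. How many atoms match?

The query [D3] means: atom with exactly three heavy-atom neighbours.
Check the 18 heavy atoms by environment: 6× c (aromatic, D3) → match; 4× c (aromatic, D2) → no; 1× N (charge +1, D3) → match; 1× O (charge -1, D1) → no; 1× O (D1) → no; 1× S (D2) → no; 1× C (D1) → no; 1× C (D2) → no; 1× N (D1) → no; 1× F (D1) → no.
Summing the matching environments: 6 + 1 = 7 matching atoms.

7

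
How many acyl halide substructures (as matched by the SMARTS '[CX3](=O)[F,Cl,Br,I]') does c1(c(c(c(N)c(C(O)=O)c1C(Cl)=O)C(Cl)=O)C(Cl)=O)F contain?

[CX3](=O)[F,Cl,Br,I] is the SMARTS for an acyl halide: a carbonyl carbon bonded to a halogen.
The molecule carries 3 separate instances of an acyl chloride (-C(=O)Cl) meeting every constraint; each maps to a distinct set of atoms, giving 3 matches.

3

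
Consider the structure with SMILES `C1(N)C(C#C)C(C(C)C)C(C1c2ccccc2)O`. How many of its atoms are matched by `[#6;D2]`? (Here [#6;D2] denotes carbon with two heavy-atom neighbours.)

6

The query [#6;D2] means: any carbon bonded to exactly two heavy atoms.
Check the 18 heavy atoms by environment: 6× C (D3) → no; 1× c (aromatic, D3) → no; 5× c (aromatic, D2) → match; 1× C (D2) → match; 3× C (D1) → no; 1× N (D1) → no; 1× O (D1) → no.
Summing the matching environments: 5 + 1 = 6 matching atoms.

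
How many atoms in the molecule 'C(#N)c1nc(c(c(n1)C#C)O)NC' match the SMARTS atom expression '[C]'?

4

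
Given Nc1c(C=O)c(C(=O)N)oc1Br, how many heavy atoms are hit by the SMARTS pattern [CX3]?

2

The query [CX3] means: C with X3: aliphatic carbon with exactly 3 total connections.
Check the 12 heavy atoms by environment: 1× o (aromatic, X2) → no; 4× c (aromatic, X3) → no; 2× C (X3) → match; 2× O (X1) → no; 2× N (X3) → no; 1× Br (X1) → no.
That gives 2 matching atoms.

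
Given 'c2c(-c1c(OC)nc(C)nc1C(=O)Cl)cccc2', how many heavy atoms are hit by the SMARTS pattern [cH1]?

5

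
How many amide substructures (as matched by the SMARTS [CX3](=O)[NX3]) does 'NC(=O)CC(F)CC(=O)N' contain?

2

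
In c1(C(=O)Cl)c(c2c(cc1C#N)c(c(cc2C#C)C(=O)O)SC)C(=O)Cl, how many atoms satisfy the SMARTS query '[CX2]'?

3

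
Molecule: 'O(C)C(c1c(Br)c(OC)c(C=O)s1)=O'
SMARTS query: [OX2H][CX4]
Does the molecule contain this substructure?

No

The pattern [OX2H][CX4] describes a hydroxyl oxygen bound to an sp3 (X4) carbon — an aliphatic alcohol.
The closest candidate here is a methoxy ether (-OCH3), but the oxygen has H0 (ether), not H1. No other fragment satisfies the full query, so there is no match.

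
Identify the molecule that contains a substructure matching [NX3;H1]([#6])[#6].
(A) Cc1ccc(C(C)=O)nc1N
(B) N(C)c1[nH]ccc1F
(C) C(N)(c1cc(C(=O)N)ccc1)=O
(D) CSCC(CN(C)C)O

B

[NX3;H1]([#6])[#6] describes a trivalent nitrogen with one H, bonded to two carbons (a secondary amine).
(A) has a primary amino group (-NH2) but the nitrogen has H2 and only one carbon neighbour.
(B) contains an N-methylamino group (-NHCH3), which satisfies every atom and bond constraint.
(C) has a primary amide (-C(=O)NH2) but the -C(=O)NH2 nitrogen has H2, not H1.
(D) has a dimethylamino group (-N(CH3)2) but the nitrogen has H0, not H1.
So the answer is (B).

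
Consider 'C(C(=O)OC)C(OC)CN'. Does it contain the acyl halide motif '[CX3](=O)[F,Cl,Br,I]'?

The pattern [CX3](=O)[F,Cl,Br,I] describes a carbonyl carbon bonded to a halogen — an acyl halide.
The closest candidate here is a methyl-ester group (-C(=O)OCH3), but the carbonyl is bonded to -O-C, not to a halogen. No other fragment satisfies the full query, so there is no match.

No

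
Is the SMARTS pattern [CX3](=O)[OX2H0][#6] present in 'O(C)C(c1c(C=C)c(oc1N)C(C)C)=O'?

Yes

The pattern [CX3](=O)[OX2H0][#6] describes a carbonyl carbon bonded to an oxygen that is itself bonded to carbon (no H on that O) — an ester.
The molecule carries a methyl-ester group (-C(=O)OCH3), whose atoms satisfy every constraint of the query, so the pattern matches.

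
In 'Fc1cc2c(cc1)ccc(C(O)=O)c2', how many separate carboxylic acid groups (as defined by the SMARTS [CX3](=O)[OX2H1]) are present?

1

[CX3](=O)[OX2H1] is the SMARTS for a carboxylic acid: an sp2 carbon double-bonded to O and single-bonded to an -OH oxygen.
Exactly one fragment in the molecule meets all constraints, giving 1 match.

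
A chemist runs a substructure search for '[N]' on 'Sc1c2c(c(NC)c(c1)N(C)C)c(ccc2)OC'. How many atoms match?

The query [N] means: uppercase N matches aliphatic (non-aromatic) nitrogen only.
Check the 18 heavy atoms by environment: 10× c (aromatic) → no; 2× N → match; 4× C → no; 1× S → no; 1× O → no.
That gives 2 matching atoms.

2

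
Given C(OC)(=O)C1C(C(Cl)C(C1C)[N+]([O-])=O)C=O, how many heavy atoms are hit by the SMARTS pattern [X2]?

Check the 16 heavy atoms by environment: 7× C (X4) → no; 1× Cl (X1) → no; 2× C (X3) → no; 3× O (X1) → no; 1× O (X2) → match; 1× N (charge +1, X3) → no; 1× O (charge -1, X1) → no.
That gives 1 matching atom.

1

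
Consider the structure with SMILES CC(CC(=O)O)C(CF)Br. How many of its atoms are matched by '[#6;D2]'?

The query [#6;D2] means: any carbon bonded to exactly two heavy atoms.
Check the 10 heavy atoms by environment: 2× C (D2) → match; 3× C (D3) → no; 1× Br (D1) → no; 1× C (D1) → no; 1× F (D1) → no; 2× O (D1) → no.
That gives 2 matching atoms.

2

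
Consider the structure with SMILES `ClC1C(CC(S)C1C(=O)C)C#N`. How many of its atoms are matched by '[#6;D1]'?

1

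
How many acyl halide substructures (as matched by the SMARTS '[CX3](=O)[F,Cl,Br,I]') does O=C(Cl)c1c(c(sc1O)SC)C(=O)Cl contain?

[CX3](=O)[F,Cl,Br,I] is the SMARTS for an acyl halide: a carbonyl carbon bonded to a halogen.
The molecule carries 2 separate instances of an acyl chloride (-C(=O)Cl) meeting every constraint; each maps to a distinct set of atoms, giving 2 matches.

2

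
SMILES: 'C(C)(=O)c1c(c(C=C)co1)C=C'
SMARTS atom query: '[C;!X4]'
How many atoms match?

5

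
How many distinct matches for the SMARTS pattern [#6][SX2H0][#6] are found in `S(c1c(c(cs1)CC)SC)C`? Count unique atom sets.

2

[#6][SX2H0][#6] is the SMARTS for a thioether: an aliphatic sulfur bridging two carbons with no H on the sulfur.
The molecule carries 2 separate instances of a methylthio ether (-SCH3) meeting every constraint; each maps to a distinct set of atoms, giving 2 matches.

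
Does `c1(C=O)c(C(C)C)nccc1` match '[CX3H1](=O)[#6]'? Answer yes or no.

Yes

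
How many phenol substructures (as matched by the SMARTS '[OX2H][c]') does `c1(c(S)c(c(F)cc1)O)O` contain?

[OX2H][c] is the SMARTS for a phenol: a hydroxyl oxygen attached to an aromatic carbon.
The molecule carries 2 separate instances of a hydroxyl group (-OH) meeting every constraint; each maps to a distinct set of atoms, giving 2 matches.

2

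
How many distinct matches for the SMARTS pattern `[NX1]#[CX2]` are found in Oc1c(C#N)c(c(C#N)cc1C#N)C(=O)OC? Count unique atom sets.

3

[NX1]#[CX2] is the SMARTS for a nitrile: a nitrogen triple-bonded to a two-connected carbon.
The molecule carries 3 separate instances of a nitrile (-C#N) meeting every constraint; each maps to a distinct set of atoms, giving 3 matches.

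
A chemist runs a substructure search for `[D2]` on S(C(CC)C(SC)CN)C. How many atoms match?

4

The query [D2] means: atom with exactly two heavy-atom neighbours.
Check the 10 heavy atoms by environment: 2× C (D2) → match; 2× C (D3) → no; 2× S (D2) → match; 3× C (D1) → no; 1× N (D1) → no.
Summing the matching environments: 2 + 2 = 4 matching atoms.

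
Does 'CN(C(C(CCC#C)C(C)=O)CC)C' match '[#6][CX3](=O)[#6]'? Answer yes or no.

The pattern [#6][CX3](=O)[#6] describes a carbonyl carbon (no H) flanked by two carbons — a ketone.
The molecule carries an acetyl/ketone group (-C(=O)CH3), whose atoms satisfy every constraint of the query, so the pattern matches.

Yes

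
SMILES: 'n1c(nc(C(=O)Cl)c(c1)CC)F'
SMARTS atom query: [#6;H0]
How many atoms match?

The query [#6;H0] means: any carbon with no attached hydrogen.
Check the 12 heavy atoms by environment: 2× n (aromatic, H0) → no; 3× c (aromatic, H0) → match; 1× c (aromatic, H1) → no; 1× C (H2) → no; 1× C (H3) → no; 1× C (H0) → match; 1× O (H0) → no; 1× Cl (H0) → no; 1× F (H0) → no.
Summing the matching environments: 3 + 1 = 4 matching atoms.

4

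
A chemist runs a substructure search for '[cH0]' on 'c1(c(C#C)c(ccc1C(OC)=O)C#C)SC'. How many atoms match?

4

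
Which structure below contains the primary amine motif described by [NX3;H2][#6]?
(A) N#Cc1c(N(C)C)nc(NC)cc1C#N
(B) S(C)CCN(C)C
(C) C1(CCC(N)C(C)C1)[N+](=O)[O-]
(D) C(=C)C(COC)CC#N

C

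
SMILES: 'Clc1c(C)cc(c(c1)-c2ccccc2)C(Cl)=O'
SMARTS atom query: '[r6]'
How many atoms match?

12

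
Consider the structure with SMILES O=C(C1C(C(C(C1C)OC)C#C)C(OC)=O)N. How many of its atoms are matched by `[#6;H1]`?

6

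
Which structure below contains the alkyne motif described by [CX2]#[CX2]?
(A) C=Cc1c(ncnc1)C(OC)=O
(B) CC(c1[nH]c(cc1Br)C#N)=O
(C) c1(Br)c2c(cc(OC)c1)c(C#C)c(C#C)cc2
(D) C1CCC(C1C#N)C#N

[CX2]#[CX2] describes a carbon-carbon triple bond (an alkyne).
(A) has a vinyl group (-CH=CH2) but the C=C is a double bond; both carbons are CX3, not CX2.
(B) has a nitrile (-C#N) but the triple bond is C#N, not C#C.
(C) contains an ethynyl group (-C#CH), which satisfies every atom and bond constraint.
(D) has a nitrile (-C#N) but the triple bond is C#N, not C#C.
So the answer is (C).

C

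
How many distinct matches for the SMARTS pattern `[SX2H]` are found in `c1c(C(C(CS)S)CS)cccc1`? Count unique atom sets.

[SX2H] is the SMARTS for a thiol: an aliphatic sulfur with two connections, one being H.
The molecule carries 3 separate instances of a thiol (-SH) meeting every constraint; each maps to a distinct set of atoms, giving 3 matches.

3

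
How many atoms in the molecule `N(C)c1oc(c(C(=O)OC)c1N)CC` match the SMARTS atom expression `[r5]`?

Check the 14 heavy atoms by environment: 1× o (aromatic, in 5-ring) → match; 4× c (aromatic, in 5-ring) → match; 5× C (acyclic) → no; 2× O (acyclic) → no; 2× N (acyclic) → no.
Summing the matching environments: 1 + 4 = 5 matching atoms.

5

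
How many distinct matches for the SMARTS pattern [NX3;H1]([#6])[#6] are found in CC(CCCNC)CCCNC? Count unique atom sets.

2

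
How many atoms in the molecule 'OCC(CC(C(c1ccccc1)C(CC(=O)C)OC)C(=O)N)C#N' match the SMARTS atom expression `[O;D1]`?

3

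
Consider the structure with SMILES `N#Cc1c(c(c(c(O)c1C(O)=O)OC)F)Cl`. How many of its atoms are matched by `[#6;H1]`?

Check the 16 heavy atoms by environment: 6× c (aromatic, H0) → no; 2× C (H0) → no; 1× N (H0) → no; 2× O (H0) → no; 2× O (H1) → no; 1× C (H3) → no; 1× F (H0) → no; 1× Cl (H0) → no.
No environment satisfies the query, so 0 matching atoms.

0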